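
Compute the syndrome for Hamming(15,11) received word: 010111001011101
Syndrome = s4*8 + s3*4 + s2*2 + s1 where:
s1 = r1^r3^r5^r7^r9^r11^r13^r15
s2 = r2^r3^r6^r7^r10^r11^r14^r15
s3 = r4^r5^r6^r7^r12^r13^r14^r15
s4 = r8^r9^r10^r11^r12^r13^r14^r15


s1=1, s2=0, s3=0, s4=1

Syndrome = 9 (error at position 9)


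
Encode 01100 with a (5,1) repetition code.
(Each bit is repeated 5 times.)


Each bit -> 5 copies

0000011111111110000000000


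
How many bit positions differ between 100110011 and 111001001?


XOR: 011111010
Count of 1s: 6

6


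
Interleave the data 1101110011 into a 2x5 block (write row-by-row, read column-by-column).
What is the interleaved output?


Matrix:
  11011
  10011
Read columns: 1110001111

1110001111


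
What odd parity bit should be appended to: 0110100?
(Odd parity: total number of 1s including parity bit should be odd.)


Number of 1s in data: 3
Parity bit: 0

0


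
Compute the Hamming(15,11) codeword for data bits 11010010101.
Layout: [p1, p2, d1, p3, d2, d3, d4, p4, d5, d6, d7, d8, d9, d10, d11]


Parity bits: p1=0, p2=0, p3=0, p4=1

001010110010101


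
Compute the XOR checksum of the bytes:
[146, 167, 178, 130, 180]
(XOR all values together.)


XOR chain: 146 ^ 167 ^ 178 ^ 130 ^ 180 = 177

177


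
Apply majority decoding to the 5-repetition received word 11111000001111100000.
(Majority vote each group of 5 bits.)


Groups: 11111, 00000, 11111, 00000
Majority votes: 1010

1010


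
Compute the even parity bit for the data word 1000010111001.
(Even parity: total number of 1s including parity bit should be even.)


Number of 1s in data: 6
Parity bit: 0

0


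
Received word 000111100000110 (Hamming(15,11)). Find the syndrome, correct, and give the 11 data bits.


Syndrome = 3: error at position 3

Data: 11110000110 (corrected bit 3)


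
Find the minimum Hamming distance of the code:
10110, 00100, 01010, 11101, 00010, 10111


Comparing all pairs, minimum distance: 1
Can detect 0 errors, correct 0 errors

1


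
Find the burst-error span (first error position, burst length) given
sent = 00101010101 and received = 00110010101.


XOR: 00011000000

Burst at position 3, length 2


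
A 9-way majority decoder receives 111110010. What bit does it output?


Ones: 6 out of 9
Threshold: 5

1 (6/9 voted 1)


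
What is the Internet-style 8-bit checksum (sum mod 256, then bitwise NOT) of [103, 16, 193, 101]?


Sum = 413 mod 256 = 157
Complement = 98

98


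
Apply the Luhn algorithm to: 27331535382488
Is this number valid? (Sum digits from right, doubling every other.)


Luhn sum = 75
75 mod 10 = 5

Invalid (Luhn sum mod 10 = 5)


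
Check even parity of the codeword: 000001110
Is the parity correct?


Number of 1s: 3

No, parity error (3 ones)


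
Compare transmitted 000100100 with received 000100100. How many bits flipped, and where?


XOR: 000000000

0 errors (received matches sent)


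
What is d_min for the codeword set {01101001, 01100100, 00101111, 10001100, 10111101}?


Comparing all pairs, minimum distance: 3
Can detect 2 errors, correct 1 errors

3


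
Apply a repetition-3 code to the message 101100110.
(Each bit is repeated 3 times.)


Each bit -> 3 copies

111000111111000000111111000


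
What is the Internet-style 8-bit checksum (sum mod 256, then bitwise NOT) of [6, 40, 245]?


Sum = 291 mod 256 = 35
Complement = 220

220


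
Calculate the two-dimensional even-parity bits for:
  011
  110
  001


Row parities: 001
Column parities: 100

Row P: 001, Col P: 100, Corner: 1


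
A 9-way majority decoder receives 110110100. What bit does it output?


Ones: 5 out of 9
Threshold: 5

1 (5/9 voted 1)


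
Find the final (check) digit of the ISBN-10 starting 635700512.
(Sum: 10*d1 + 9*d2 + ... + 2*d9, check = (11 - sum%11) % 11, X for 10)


Weighted sum: 203
203 mod 11 = 5

Check digit: 6


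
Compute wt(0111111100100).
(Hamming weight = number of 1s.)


Counting 1s in 0111111100100

8


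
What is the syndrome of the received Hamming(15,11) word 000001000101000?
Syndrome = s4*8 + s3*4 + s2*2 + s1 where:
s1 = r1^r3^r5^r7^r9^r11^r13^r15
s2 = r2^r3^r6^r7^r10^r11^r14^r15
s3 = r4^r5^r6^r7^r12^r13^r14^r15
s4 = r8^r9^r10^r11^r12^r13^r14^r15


s1=0, s2=0, s3=0, s4=0

Syndrome = 0 (no error)


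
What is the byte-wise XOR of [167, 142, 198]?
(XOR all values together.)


XOR chain: 167 ^ 142 ^ 198 = 239

239


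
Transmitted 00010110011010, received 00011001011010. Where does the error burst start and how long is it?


XOR: 00001111000000

Burst at position 4, length 4


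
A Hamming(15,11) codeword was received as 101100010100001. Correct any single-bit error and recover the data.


Syndrome = 11: error at position 11

Data: 10000110001 (corrected bit 11)


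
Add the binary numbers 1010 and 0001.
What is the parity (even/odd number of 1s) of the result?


1010 = 10
0001 = 1
Sum = 11 = 1011
1s count = 3

odd parity (3 ones in 1011)


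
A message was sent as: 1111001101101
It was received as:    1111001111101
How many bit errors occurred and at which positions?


XOR: 0000000010000

1 error(s) at position(s): 8


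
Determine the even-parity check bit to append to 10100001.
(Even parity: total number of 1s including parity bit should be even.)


Number of 1s in data: 3
Parity bit: 1

1


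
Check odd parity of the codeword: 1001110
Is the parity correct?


Number of 1s: 4

No, parity error (4 ones)


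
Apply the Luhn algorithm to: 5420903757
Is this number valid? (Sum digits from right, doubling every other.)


Luhn sum = 39
39 mod 10 = 9

Invalid (Luhn sum mod 10 = 9)


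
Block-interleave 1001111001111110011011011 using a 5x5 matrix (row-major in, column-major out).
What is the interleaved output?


Matrix:
  10011
  11001
  11111
  00110
  11011
Read columns: 1110101101001101011111101

1110101101001101011111101


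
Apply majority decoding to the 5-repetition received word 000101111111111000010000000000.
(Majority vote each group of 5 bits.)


Groups: 00010, 11111, 11111, 00001, 00000, 00000
Majority votes: 011000

011000


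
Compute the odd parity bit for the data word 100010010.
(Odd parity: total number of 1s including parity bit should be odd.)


Number of 1s in data: 3
Parity bit: 0

0


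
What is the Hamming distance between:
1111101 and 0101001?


XOR: 1010100
Count of 1s: 3

3


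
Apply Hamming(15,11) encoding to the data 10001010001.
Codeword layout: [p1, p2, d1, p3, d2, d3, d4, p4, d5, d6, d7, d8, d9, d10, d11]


Parity bits: p1=0, p2=1, p3=1, p4=1

011100011010001


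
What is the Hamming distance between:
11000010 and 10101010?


XOR: 01101000
Count of 1s: 3

3


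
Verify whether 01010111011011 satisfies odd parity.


Number of 1s: 9

Yes, parity is correct (9 ones)


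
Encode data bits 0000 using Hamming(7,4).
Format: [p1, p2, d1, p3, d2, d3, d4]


Parity bits: p1=0, p2=0, p3=0

0000000


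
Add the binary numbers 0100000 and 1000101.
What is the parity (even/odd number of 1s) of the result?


0100000 = 32
1000101 = 69
Sum = 101 = 1100101
1s count = 4

even parity (4 ones in 1100101)


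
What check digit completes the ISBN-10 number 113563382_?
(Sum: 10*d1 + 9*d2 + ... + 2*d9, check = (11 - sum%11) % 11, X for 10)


Weighted sum: 169
169 mod 11 = 4

Check digit: 7


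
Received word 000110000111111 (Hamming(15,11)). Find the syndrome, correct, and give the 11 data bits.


Syndrome = 0: no error detected

Data: 01000111111 (no errors)


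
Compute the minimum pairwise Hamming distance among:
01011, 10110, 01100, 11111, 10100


Comparing all pairs, minimum distance: 1
Can detect 0 errors, correct 0 errors

1


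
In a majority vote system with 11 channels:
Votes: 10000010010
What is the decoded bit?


Ones: 3 out of 11
Threshold: 6

0 (3/11 voted 1)


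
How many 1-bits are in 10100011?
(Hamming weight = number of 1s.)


Counting 1s in 10100011

4


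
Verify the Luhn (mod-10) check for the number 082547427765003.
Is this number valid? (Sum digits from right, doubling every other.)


Luhn sum = 49
49 mod 10 = 9

Invalid (Luhn sum mod 10 = 9)


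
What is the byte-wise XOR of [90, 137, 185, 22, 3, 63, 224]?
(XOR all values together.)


XOR chain: 90 ^ 137 ^ 185 ^ 22 ^ 3 ^ 63 ^ 224 = 160

160


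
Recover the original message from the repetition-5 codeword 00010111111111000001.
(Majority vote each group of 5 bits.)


Groups: 00010, 11111, 11110, 00001
Majority votes: 0110

0110


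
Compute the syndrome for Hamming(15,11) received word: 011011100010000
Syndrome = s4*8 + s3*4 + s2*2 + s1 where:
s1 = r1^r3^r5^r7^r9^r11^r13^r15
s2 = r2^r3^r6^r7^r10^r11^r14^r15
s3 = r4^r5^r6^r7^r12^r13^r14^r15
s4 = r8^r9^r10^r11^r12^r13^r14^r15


s1=0, s2=1, s3=1, s4=1

Syndrome = 14 (error at position 14)


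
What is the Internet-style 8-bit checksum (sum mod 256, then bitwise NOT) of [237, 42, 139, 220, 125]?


Sum = 763 mod 256 = 251
Complement = 4

4


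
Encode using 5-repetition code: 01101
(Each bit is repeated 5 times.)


Each bit -> 5 copies

0000011111111110000011111


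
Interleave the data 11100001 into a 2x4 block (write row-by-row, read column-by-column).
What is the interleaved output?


Matrix:
  1110
  0001
Read columns: 10101001

10101001


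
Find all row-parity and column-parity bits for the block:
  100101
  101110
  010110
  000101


Row parities: 1010
Column parities: 011000

Row P: 1010, Col P: 011000, Corner: 0


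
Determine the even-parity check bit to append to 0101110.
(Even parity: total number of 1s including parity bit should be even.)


Number of 1s in data: 4
Parity bit: 0

0


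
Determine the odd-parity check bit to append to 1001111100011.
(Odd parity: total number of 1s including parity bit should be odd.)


Number of 1s in data: 8
Parity bit: 1

1


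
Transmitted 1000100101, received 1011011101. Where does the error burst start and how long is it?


XOR: 0011111000

Burst at position 2, length 5


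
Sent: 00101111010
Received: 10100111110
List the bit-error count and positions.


XOR: 10001000100

3 error(s) at position(s): 0, 4, 8


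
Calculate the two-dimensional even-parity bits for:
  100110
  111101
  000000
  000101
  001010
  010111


Row parities: 110000
Column parities: 000011

Row P: 110000, Col P: 000011, Corner: 0


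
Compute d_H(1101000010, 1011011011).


XOR: 0110011001
Count of 1s: 5

5


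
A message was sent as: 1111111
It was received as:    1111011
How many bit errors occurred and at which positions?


XOR: 0000100

1 error(s) at position(s): 4


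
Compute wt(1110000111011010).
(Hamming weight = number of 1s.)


Counting 1s in 1110000111011010

9


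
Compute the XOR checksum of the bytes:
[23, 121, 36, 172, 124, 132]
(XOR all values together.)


XOR chain: 23 ^ 121 ^ 36 ^ 172 ^ 124 ^ 132 = 30

30


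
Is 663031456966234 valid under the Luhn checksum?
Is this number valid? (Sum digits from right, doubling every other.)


Luhn sum = 58
58 mod 10 = 8

Invalid (Luhn sum mod 10 = 8)


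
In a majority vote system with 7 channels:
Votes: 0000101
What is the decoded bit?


Ones: 2 out of 7
Threshold: 4

0 (2/7 voted 1)


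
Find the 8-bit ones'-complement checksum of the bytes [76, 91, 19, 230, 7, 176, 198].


Sum = 797 mod 256 = 29
Complement = 226

226


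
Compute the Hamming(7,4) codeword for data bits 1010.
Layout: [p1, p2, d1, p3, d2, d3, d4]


Parity bits: p1=1, p2=0, p3=1

1011010


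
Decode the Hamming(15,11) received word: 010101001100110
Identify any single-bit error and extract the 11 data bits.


Syndrome = 0: no error detected

Data: 00101100110 (no errors)


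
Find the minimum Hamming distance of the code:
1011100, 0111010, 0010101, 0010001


Comparing all pairs, minimum distance: 1
Can detect 0 errors, correct 0 errors

1


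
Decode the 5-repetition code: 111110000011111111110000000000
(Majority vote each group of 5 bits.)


Groups: 11111, 00000, 11111, 11111, 00000, 00000
Majority votes: 101100

101100


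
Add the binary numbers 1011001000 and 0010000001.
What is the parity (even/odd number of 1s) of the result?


1011001000 = 712
0010000001 = 129
Sum = 841 = 1101001001
1s count = 5

odd parity (5 ones in 1101001001)


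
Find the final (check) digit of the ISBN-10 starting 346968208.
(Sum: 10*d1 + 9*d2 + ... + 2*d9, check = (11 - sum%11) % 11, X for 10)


Weighted sum: 277
277 mod 11 = 2

Check digit: 9


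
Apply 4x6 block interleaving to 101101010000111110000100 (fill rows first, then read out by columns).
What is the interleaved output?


Matrix:
  101101
  010000
  111110
  000100
Read columns: 101001101010101100101000

101001101010101100101000


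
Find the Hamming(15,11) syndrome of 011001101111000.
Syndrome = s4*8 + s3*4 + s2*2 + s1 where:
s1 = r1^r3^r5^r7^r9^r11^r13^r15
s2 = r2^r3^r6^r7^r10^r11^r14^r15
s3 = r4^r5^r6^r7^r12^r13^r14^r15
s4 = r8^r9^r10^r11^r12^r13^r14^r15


s1=0, s2=0, s3=1, s4=0

Syndrome = 4 (error at position 4)


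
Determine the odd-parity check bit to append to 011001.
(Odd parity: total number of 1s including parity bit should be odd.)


Number of 1s in data: 3
Parity bit: 0

0


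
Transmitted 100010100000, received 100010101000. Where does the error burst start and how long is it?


XOR: 000000001000

Burst at position 8, length 1


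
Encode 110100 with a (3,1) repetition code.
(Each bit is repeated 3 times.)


Each bit -> 3 copies

111111000111000000


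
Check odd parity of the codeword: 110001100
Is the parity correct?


Number of 1s: 4

No, parity error (4 ones)


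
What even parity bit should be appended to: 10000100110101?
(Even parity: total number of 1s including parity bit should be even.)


Number of 1s in data: 6
Parity bit: 0

0


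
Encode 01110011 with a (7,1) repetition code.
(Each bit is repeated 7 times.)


Each bit -> 7 copies

00000001111111111111111111110000000000000011111111111111


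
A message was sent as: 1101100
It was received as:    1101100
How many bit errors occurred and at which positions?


XOR: 0000000

0 errors (received matches sent)


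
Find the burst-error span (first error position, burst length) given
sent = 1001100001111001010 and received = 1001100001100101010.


XOR: 0000000000011100000

Burst at position 11, length 3


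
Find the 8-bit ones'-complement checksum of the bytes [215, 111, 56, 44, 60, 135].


Sum = 621 mod 256 = 109
Complement = 146

146


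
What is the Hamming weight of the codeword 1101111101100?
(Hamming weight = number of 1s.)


Counting 1s in 1101111101100

9


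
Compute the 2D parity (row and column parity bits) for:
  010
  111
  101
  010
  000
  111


Row parities: 110101
Column parities: 101

Row P: 110101, Col P: 101, Corner: 0


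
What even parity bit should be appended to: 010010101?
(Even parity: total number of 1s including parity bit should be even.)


Number of 1s in data: 4
Parity bit: 0

0


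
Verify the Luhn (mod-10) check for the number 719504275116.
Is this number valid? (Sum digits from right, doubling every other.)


Luhn sum = 45
45 mod 10 = 5

Invalid (Luhn sum mod 10 = 5)


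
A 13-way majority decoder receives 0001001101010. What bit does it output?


Ones: 5 out of 13
Threshold: 7

0 (5/13 voted 1)


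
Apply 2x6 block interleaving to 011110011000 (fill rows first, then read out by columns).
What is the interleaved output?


Matrix:
  011110
  011000
Read columns: 001111101000

001111101000


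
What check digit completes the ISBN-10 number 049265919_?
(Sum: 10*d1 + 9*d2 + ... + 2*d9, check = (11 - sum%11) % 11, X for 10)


Weighted sum: 240
240 mod 11 = 9

Check digit: 2


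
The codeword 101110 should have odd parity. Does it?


Number of 1s: 4

No, parity error (4 ones)


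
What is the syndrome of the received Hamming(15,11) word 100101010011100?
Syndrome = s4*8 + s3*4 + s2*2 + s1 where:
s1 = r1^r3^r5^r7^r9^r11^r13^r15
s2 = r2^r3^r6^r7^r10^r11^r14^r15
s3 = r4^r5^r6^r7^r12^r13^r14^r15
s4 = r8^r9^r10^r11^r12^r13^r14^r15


s1=1, s2=0, s3=0, s4=0

Syndrome = 1 (error at position 1)


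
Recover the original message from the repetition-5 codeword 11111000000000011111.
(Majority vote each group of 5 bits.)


Groups: 11111, 00000, 00000, 11111
Majority votes: 1001

1001


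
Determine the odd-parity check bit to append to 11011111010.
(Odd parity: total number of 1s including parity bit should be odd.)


Number of 1s in data: 8
Parity bit: 1

1


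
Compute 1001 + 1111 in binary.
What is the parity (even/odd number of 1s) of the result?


1001 = 9
1111 = 15
Sum = 24 = 11000
1s count = 2

even parity (2 ones in 11000)


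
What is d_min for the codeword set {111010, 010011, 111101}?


Comparing all pairs, minimum distance: 3
Can detect 2 errors, correct 1 errors

3


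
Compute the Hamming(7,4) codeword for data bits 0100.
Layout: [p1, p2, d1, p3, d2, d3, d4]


Parity bits: p1=1, p2=0, p3=1

1001100


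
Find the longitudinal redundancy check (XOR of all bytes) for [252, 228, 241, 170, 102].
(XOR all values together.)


XOR chain: 252 ^ 228 ^ 241 ^ 170 ^ 102 = 37

37


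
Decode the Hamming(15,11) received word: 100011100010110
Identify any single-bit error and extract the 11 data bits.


Syndrome = 13: error at position 13

Data: 01110010010 (corrected bit 13)


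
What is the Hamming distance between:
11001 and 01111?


XOR: 10110
Count of 1s: 3

3


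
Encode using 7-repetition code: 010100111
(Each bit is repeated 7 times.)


Each bit -> 7 copies

000000011111110000000111111100000000000000111111111111111111111


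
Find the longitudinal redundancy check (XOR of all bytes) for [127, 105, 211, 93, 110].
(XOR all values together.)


XOR chain: 127 ^ 105 ^ 211 ^ 93 ^ 110 = 246

246


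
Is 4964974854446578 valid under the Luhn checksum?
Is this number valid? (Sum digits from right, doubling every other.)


Luhn sum = 94
94 mod 10 = 4

Invalid (Luhn sum mod 10 = 4)


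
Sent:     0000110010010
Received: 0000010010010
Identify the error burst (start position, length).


XOR: 0000100000000

Burst at position 4, length 1


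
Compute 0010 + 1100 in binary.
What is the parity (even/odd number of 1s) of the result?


0010 = 2
1100 = 12
Sum = 14 = 1110
1s count = 3

odd parity (3 ones in 1110)


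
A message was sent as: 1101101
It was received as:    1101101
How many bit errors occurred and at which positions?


XOR: 0000000

0 errors (received matches sent)


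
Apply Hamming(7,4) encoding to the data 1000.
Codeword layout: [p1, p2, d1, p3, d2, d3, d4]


Parity bits: p1=1, p2=1, p3=0

1110000


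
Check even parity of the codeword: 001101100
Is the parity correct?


Number of 1s: 4

Yes, parity is correct (4 ones)


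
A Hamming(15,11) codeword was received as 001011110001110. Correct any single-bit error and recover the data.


Syndrome = 0: no error detected

Data: 11110001110 (no errors)


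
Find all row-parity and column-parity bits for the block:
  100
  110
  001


Row parities: 101
Column parities: 011

Row P: 101, Col P: 011, Corner: 0


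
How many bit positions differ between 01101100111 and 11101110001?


XOR: 10000010110
Count of 1s: 4

4


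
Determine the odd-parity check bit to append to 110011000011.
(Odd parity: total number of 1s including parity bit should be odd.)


Number of 1s in data: 6
Parity bit: 1

1


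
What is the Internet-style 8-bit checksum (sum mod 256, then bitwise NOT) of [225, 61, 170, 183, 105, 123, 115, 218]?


Sum = 1200 mod 256 = 176
Complement = 79

79


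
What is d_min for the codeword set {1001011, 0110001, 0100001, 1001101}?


Comparing all pairs, minimum distance: 1
Can detect 0 errors, correct 0 errors

1


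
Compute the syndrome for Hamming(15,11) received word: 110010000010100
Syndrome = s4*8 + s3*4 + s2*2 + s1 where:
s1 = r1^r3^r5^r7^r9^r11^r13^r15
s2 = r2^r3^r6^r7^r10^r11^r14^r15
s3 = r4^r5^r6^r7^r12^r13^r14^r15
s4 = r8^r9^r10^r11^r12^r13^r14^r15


s1=0, s2=0, s3=0, s4=0

Syndrome = 0 (no error)


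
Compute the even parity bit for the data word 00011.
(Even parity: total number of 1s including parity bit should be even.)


Number of 1s in data: 2
Parity bit: 0

0


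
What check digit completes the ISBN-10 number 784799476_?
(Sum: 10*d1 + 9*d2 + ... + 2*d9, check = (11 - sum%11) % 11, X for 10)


Weighted sum: 371
371 mod 11 = 8

Check digit: 3


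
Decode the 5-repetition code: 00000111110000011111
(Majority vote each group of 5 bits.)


Groups: 00000, 11111, 00000, 11111
Majority votes: 0101

0101


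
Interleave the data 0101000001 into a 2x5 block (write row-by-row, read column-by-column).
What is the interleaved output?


Matrix:
  01010
  00001
Read columns: 0010001001

0010001001


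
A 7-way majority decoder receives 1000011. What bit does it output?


Ones: 3 out of 7
Threshold: 4

0 (3/7 voted 1)


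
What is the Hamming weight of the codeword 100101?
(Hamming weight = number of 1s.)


Counting 1s in 100101

3


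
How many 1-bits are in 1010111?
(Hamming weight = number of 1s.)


Counting 1s in 1010111

5


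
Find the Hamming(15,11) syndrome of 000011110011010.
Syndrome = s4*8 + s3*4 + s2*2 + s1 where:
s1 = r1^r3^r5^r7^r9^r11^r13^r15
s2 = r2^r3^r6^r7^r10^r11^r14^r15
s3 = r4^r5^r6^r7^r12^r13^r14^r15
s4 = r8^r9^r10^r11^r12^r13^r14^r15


s1=1, s2=0, s3=1, s4=0

Syndrome = 5 (error at position 5)


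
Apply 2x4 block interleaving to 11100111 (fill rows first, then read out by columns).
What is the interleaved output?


Matrix:
  1110
  0111
Read columns: 10111101

10111101


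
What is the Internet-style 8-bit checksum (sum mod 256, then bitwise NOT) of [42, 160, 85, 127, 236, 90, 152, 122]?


Sum = 1014 mod 256 = 246
Complement = 9

9


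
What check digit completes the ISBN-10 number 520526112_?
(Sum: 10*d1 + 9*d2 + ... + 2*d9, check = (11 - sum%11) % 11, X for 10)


Weighted sum: 156
156 mod 11 = 2

Check digit: 9


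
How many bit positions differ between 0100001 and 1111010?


XOR: 1011011
Count of 1s: 5

5


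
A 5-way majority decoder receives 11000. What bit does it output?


Ones: 2 out of 5
Threshold: 3

0 (2/5 voted 1)


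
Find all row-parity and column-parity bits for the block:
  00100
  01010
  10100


Row parities: 100
Column parities: 11010

Row P: 100, Col P: 11010, Corner: 1


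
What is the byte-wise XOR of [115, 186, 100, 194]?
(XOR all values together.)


XOR chain: 115 ^ 186 ^ 100 ^ 194 = 111

111


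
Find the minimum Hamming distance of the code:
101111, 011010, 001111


Comparing all pairs, minimum distance: 1
Can detect 0 errors, correct 0 errors

1


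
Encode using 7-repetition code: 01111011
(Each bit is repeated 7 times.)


Each bit -> 7 copies

00000001111111111111111111111111111000000011111111111111


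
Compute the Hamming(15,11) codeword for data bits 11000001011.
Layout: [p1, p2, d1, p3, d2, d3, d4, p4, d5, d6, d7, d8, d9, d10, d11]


Parity bits: p1=1, p2=1, p3=0, p4=1

111010010001011


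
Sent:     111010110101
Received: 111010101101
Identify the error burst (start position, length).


XOR: 000000011000

Burst at position 7, length 2


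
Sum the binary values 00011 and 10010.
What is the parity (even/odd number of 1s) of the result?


00011 = 3
10010 = 18
Sum = 21 = 10101
1s count = 3

odd parity (3 ones in 10101)


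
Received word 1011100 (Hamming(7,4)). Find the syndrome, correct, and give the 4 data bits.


Syndrome = 3: error at position 3

Data: 0100 (corrected bit 3)


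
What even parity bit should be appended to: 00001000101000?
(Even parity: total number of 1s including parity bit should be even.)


Number of 1s in data: 3
Parity bit: 1

1


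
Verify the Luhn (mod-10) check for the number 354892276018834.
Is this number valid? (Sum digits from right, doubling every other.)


Luhn sum = 67
67 mod 10 = 7

Invalid (Luhn sum mod 10 = 7)


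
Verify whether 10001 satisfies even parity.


Number of 1s: 2

Yes, parity is correct (2 ones)


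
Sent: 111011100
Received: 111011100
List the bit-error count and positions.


XOR: 000000000

0 errors (received matches sent)


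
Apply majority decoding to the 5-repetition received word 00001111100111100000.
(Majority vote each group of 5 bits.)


Groups: 00001, 11110, 01111, 00000
Majority votes: 0110

0110


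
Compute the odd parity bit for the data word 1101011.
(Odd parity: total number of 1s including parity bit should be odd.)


Number of 1s in data: 5
Parity bit: 0

0


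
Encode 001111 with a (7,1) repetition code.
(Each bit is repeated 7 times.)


Each bit -> 7 copies

000000000000001111111111111111111111111111


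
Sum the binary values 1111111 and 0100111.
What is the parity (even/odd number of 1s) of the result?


1111111 = 127
0100111 = 39
Sum = 166 = 10100110
1s count = 4

even parity (4 ones in 10100110)


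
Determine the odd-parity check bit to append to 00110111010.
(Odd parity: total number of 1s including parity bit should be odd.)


Number of 1s in data: 6
Parity bit: 1

1


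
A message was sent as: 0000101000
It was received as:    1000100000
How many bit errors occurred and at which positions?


XOR: 1000001000

2 error(s) at position(s): 0, 6


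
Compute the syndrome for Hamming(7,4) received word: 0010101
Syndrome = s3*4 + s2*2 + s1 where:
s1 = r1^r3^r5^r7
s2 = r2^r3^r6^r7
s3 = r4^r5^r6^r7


s1=1, s2=0, s3=0

Syndrome = 1 (error at position 1)


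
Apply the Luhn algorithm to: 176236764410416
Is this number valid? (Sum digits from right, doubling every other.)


Luhn sum = 57
57 mod 10 = 7

Invalid (Luhn sum mod 10 = 7)


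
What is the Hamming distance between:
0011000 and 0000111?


XOR: 0011111
Count of 1s: 5

5


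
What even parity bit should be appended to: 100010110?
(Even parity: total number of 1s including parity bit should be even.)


Number of 1s in data: 4
Parity bit: 0

0


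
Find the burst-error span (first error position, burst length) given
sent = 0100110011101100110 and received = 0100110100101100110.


XOR: 0000000111000000000

Burst at position 7, length 3


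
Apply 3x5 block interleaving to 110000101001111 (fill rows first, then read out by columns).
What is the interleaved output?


Matrix:
  11000
  01010
  01111
Read columns: 100111001011001

100111001011001


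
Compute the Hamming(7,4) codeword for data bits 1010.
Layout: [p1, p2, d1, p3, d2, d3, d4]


Parity bits: p1=1, p2=0, p3=1

1011010


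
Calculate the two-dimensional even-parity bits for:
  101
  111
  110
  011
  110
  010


Row parities: 010001
Column parities: 011

Row P: 010001, Col P: 011, Corner: 0


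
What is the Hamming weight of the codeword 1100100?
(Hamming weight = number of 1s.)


Counting 1s in 1100100

3


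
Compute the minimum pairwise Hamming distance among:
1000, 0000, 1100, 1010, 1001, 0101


Comparing all pairs, minimum distance: 1
Can detect 0 errors, correct 0 errors

1


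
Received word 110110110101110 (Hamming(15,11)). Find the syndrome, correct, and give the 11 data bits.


Syndrome = 8: error at position 8

Data: 01010101110 (corrected bit 8)


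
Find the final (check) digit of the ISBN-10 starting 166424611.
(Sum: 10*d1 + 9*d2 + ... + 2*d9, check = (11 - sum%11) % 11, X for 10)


Weighted sum: 201
201 mod 11 = 3

Check digit: 8


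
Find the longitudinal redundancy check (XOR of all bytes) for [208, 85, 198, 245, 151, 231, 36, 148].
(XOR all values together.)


XOR chain: 208 ^ 85 ^ 198 ^ 245 ^ 151 ^ 231 ^ 36 ^ 148 = 118

118


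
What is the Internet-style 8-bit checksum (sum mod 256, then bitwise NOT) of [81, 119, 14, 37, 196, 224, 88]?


Sum = 759 mod 256 = 247
Complement = 8

8


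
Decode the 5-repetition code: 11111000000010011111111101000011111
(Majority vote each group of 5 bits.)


Groups: 11111, 00000, 00100, 11111, 11110, 10000, 11111
Majority votes: 1001101

1001101


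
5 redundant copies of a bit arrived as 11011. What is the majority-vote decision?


Ones: 4 out of 5
Threshold: 3

1 (4/5 voted 1)


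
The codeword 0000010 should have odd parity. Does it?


Number of 1s: 1

Yes, parity is correct (1 ones)


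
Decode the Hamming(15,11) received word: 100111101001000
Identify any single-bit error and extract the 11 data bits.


Syndrome = 4: error at position 4

Data: 01111001000 (corrected bit 4)


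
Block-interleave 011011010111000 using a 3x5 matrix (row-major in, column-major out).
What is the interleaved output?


Matrix:
  01101
  10101
  11000
Read columns: 011101110000110

011101110000110


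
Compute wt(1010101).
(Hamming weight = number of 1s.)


Counting 1s in 1010101

4


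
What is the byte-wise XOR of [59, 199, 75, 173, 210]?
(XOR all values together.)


XOR chain: 59 ^ 199 ^ 75 ^ 173 ^ 210 = 200

200


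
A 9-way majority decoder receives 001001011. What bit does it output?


Ones: 4 out of 9
Threshold: 5

0 (4/9 voted 1)


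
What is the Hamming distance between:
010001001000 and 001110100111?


XOR: 011111101111
Count of 1s: 10

10


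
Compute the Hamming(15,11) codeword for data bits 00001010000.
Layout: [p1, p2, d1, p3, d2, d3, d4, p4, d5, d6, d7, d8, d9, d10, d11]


Parity bits: p1=0, p2=1, p3=0, p4=0

010000001010000


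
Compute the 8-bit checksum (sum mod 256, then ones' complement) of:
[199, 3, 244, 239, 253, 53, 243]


Sum = 1234 mod 256 = 210
Complement = 45

45


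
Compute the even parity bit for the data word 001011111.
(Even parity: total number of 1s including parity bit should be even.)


Number of 1s in data: 6
Parity bit: 0

0


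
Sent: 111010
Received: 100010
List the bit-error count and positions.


XOR: 011000

2 error(s) at position(s): 1, 2


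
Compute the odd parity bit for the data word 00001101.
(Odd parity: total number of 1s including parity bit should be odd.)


Number of 1s in data: 3
Parity bit: 0

0


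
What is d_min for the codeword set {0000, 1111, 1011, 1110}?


Comparing all pairs, minimum distance: 1
Can detect 0 errors, correct 0 errors

1


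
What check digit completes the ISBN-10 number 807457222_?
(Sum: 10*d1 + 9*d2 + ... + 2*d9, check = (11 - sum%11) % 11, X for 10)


Weighted sum: 247
247 mod 11 = 5

Check digit: 6


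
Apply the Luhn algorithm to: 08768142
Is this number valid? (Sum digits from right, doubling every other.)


Luhn sum = 37
37 mod 10 = 7

Invalid (Luhn sum mod 10 = 7)


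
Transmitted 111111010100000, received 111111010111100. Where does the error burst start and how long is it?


XOR: 000000000011100

Burst at position 10, length 3


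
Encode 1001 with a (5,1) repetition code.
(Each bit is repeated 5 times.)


Each bit -> 5 copies

11111000000000011111


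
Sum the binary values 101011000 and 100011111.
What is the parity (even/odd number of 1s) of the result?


101011000 = 344
100011111 = 287
Sum = 631 = 1001110111
1s count = 7

odd parity (7 ones in 1001110111)


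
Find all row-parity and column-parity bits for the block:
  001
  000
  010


Row parities: 101
Column parities: 011

Row P: 101, Col P: 011, Corner: 0


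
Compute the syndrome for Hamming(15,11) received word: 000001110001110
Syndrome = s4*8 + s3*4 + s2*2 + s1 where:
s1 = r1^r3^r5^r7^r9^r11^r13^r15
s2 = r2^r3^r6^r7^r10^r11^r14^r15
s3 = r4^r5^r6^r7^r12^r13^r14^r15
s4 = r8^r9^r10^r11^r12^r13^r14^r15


s1=0, s2=1, s3=1, s4=0

Syndrome = 6 (error at position 6)


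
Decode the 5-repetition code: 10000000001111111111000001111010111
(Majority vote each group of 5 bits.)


Groups: 10000, 00000, 11111, 11111, 00000, 11110, 10111
Majority votes: 0011011

0011011


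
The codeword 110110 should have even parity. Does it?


Number of 1s: 4

Yes, parity is correct (4 ones)


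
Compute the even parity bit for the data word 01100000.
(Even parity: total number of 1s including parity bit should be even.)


Number of 1s in data: 2
Parity bit: 0

0


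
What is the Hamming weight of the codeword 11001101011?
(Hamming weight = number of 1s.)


Counting 1s in 11001101011

7


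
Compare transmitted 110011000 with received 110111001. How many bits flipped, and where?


XOR: 000100001

2 error(s) at position(s): 3, 8


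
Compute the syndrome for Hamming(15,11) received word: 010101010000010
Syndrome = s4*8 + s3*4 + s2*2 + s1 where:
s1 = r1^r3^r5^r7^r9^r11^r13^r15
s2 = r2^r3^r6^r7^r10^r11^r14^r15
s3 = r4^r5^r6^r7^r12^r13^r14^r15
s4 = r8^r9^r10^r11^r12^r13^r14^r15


s1=0, s2=1, s3=1, s4=0

Syndrome = 6 (error at position 6)


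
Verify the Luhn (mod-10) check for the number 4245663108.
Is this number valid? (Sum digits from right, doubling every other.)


Luhn sum = 47
47 mod 10 = 7

Invalid (Luhn sum mod 10 = 7)


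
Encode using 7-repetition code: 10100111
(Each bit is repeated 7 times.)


Each bit -> 7 copies

11111110000000111111100000000000000111111111111111111111


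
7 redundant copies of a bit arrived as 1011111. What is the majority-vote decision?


Ones: 6 out of 7
Threshold: 4

1 (6/7 voted 1)


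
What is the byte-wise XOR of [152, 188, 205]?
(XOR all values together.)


XOR chain: 152 ^ 188 ^ 205 = 233

233


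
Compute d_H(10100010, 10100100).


XOR: 00000110
Count of 1s: 2

2


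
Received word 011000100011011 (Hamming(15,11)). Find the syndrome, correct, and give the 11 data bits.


Syndrome = 0: no error detected

Data: 10010011011 (no errors)


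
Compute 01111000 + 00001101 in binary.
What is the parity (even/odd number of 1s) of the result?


01111000 = 120
00001101 = 13
Sum = 133 = 10000101
1s count = 3

odd parity (3 ones in 10000101)


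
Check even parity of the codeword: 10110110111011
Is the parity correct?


Number of 1s: 10

Yes, parity is correct (10 ones)


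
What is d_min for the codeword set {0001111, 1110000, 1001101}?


Comparing all pairs, minimum distance: 2
Can detect 1 errors, correct 0 errors

2


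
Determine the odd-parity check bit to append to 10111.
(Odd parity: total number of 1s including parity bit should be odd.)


Number of 1s in data: 4
Parity bit: 1

1


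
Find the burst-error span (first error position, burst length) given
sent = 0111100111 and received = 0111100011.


XOR: 0000000100

Burst at position 7, length 1


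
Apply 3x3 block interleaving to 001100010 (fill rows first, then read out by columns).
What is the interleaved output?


Matrix:
  001
  100
  010
Read columns: 010001100

010001100


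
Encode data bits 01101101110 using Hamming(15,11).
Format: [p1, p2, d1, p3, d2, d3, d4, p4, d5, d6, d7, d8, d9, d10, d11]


Parity bits: p1=1, p2=1, p3=1, p4=1

110111011101110


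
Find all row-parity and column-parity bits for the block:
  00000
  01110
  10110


Row parities: 011
Column parities: 11000

Row P: 011, Col P: 11000, Corner: 0


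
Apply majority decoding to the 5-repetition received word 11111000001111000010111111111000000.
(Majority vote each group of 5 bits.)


Groups: 11111, 00000, 11110, 00010, 11111, 11110, 00000
Majority votes: 1010110

1010110


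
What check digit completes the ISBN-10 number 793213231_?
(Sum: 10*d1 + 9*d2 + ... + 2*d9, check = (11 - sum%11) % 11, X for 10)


Weighted sum: 229
229 mod 11 = 9

Check digit: 2


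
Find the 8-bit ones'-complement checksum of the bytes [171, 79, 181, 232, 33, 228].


Sum = 924 mod 256 = 156
Complement = 99

99


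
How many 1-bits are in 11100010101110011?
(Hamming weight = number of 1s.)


Counting 1s in 11100010101110011

10


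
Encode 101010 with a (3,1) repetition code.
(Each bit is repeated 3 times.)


Each bit -> 3 copies

111000111000111000


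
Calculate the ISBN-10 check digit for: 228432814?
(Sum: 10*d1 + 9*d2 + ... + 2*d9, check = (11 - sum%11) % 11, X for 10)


Weighted sum: 201
201 mod 11 = 3

Check digit: 8


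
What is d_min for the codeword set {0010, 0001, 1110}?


Comparing all pairs, minimum distance: 2
Can detect 1 errors, correct 0 errors

2


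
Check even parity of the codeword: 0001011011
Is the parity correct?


Number of 1s: 5

No, parity error (5 ones)


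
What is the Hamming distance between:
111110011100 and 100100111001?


XOR: 011010100101
Count of 1s: 6

6


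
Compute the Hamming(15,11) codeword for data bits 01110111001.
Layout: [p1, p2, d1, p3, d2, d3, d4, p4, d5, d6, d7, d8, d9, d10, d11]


Parity bits: p1=0, p2=1, p3=1, p4=0

010111100111001


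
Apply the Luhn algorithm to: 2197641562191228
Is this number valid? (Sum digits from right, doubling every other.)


Luhn sum = 67
67 mod 10 = 7

Invalid (Luhn sum mod 10 = 7)


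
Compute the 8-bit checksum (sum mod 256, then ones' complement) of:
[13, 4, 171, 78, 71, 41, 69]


Sum = 447 mod 256 = 191
Complement = 64

64


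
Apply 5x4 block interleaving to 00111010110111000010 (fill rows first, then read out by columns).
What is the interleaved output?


Matrix:
  0011
  1010
  1101
  1100
  0010
Read columns: 01110001101100110100

01110001101100110100


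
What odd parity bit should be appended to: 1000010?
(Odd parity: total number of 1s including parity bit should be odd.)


Number of 1s in data: 2
Parity bit: 1

1


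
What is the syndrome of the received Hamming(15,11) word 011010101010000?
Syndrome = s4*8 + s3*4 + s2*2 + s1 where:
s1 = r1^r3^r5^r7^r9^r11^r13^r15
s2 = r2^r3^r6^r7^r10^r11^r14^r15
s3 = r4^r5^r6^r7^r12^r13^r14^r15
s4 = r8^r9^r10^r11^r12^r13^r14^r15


s1=1, s2=0, s3=0, s4=0

Syndrome = 1 (error at position 1)


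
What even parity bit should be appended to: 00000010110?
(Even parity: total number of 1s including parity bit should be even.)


Number of 1s in data: 3
Parity bit: 1

1


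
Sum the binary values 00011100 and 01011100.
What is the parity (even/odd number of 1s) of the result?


00011100 = 28
01011100 = 92
Sum = 120 = 1111000
1s count = 4

even parity (4 ones in 1111000)


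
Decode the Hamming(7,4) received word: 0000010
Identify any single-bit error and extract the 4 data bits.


Syndrome = 6: error at position 6

Data: 0000 (corrected bit 6)


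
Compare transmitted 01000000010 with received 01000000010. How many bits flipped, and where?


XOR: 00000000000

0 errors (received matches sent)


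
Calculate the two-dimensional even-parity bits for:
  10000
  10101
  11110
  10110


Row parities: 1101
Column parities: 01101

Row P: 1101, Col P: 01101, Corner: 1


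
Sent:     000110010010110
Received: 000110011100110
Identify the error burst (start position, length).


XOR: 000000001110000

Burst at position 8, length 3


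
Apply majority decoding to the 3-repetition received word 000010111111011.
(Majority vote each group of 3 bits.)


Groups: 000, 010, 111, 111, 011
Majority votes: 00111

00111


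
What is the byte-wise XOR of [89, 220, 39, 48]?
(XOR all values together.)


XOR chain: 89 ^ 220 ^ 39 ^ 48 = 146

146


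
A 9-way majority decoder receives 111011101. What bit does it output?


Ones: 7 out of 9
Threshold: 5

1 (7/9 voted 1)


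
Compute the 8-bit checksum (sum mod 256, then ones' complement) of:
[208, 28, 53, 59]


Sum = 348 mod 256 = 92
Complement = 163

163
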